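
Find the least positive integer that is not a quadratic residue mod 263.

(2/263) = +1, so 2 is a residue.
(3/263) = +1, so 3 is a residue.
(4/263) = +1, so 4 is a residue.
(5/263) = −1, so 5 is the smallest positive non-residue mod 263.

5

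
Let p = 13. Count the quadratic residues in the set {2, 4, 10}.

(2/13) = -1 → non-residue.
(4/13) = +1 → QR.
(10/13) = +1 → QR.
Total quadratic residues among the 3: 2.

2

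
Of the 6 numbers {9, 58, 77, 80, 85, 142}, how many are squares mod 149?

(9/149) = +1 → QR.
(58/149) = -1 → non-residue.
(77/149) = -1 → non-residue.
(80/149) = +1 → QR.
(85/149) = +1 → QR.
(142/149) = +1 → QR.
Total quadratic residues among the 6: 4.

4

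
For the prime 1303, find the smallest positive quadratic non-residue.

3

(2/1303) = +1, so 2 is a residue.
(3/1303) = −1, so 3 is the smallest positive non-residue mod 1303.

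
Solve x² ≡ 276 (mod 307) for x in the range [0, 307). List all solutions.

Since 307 ≡ 3 (mod 4), a square root of 276 is 276^((307+1)/4) = 276^77 mod 307.
Repeated squaring: 276^2≡40, 276^4≡65, 276^8≡234, 276^16≡110, 276^32≡127, 276^64≡165 (mod 307).
276^77 = 276^(64+8+4+1) ≡ 176 (mod 307).
Check: 176² = 30976 ≡ 276 (mod 307). The two roots are 131 and 176.

131, 176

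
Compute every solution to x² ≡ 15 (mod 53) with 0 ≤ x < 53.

53 ≡ 1 (mod 4), so we find a root by search.
Trying successive values, 11² = 121 ≡ 15 (mod 53). The other root is 53 − 11 = 42.

11, 42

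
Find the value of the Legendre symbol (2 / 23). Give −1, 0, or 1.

1

Euler's criterion: (2/23) ≡ 2^11 (mod 23).
2^2 ≡ 4 (mod 23)
2^4 ≡ 16 (mod 23)
2^8 ≡ 3 (mod 23)
2^11 = 2^(8+2+1) ≡ 1 (mod 23).
Result is 1, so (2/23) = 1.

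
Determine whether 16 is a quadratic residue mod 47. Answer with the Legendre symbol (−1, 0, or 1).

Euler's criterion: (16/47) ≡ 16^23 (mod 47).
16^2 ≡ 21 (mod 47)
16^4 ≡ 18 (mod 47)
16^8 ≡ 42 (mod 47)
16^16 ≡ 25 (mod 47)
16^23 = 16^(16+4+2+1) ≡ 1 (mod 47).
Result is 1, so (16/47) = 1.

1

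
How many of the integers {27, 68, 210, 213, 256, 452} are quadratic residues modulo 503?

3

(27/503) = +1 → QR.
(68/503) = -1 → non-residue.
(210/503) = -1 → non-residue.
(213/503) = -1 → non-residue.
(256/503) = +1 → QR.
(452/503) = +1 → QR.
Total quadratic residues among the 6: 3.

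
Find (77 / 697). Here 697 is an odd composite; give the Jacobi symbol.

1

Reciprocity: 77 ≡ 1 and 697 ≡ 1 (mod 4), so (77/697) = +(697/77).
Reduce top mod 77: now compute (4/77).
Pull out 2^2: since 77 ≡ 5 (mod 8), (2/77) = -1, so (2/77)^2 = +1.
Reached (1/77) = 1. Collecting the sign flips along the way, the symbol is +1.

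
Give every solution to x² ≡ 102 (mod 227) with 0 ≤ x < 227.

Since 227 ≡ 3 (mod 4), a square root of 102 is 102^((227+1)/4) = 102^57 mod 227.
Repeated squaring: 102^2≡189, 102^4≡82, 102^8≡141, 102^16≡132, 102^32≡172 (mod 227).
102^57 = 102^(32+16+8+1) ≡ 97 (mod 227).
Check: 97² = 9409 ≡ 102 (mod 227). The two roots are 97 and 130.

97, 130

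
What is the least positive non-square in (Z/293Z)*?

2

(2/293) = −1, so 2 is the smallest positive non-residue mod 293.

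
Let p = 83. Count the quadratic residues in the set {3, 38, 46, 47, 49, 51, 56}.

(3/83) = +1 → QR.
(38/83) = +1 → QR.
(46/83) = -1 → non-residue.
(47/83) = -1 → non-residue.
(49/83) = +1 → QR.
(51/83) = +1 → QR.
(56/83) = -1 → non-residue.
Total quadratic residues among the 7: 4.

4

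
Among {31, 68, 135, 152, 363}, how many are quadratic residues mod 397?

(31/397) = +1 → QR.
(68/397) = -1 → non-residue.
(135/397) = -1 → non-residue.
(152/397) = -1 → non-residue.
(363/397) = +1 → QR.
Total quadratic residues among the 5: 2.

2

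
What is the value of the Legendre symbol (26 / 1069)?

-1

Pull out 2: since 1069 ≡ 5 (mod 8), (2/1069) = -1.
Reciprocity: 13 ≡ 1 and 1069 ≡ 1 (mod 4), so (13/1069) = +(1069/13).
Reduce top mod 13: now compute (3/13).
Reciprocity: 3 ≡ 3 and 13 ≡ 1 (mod 4), so (3/13) = +(13/3).
Reduce top mod 3: now compute (1/3).
Reached (1/3) = 1. Collecting the sign flips along the way, the symbol is -1.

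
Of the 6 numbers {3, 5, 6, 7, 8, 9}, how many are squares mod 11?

(3/11) = +1 → QR.
(5/11) = +1 → QR.
(6/11) = -1 → non-residue.
(7/11) = -1 → non-residue.
(8/11) = -1 → non-residue.
(9/11) = +1 → QR.
Total quadratic residues among the 6: 3.

3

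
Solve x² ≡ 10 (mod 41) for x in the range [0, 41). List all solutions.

41 ≡ 1 (mod 4), so we find a root by search.
Trying successive values, 16² = 256 ≡ 10 (mod 41). The other root is 41 − 16 = 25.

16, 25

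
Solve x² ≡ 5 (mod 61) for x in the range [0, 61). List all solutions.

61 ≡ 1 (mod 4), so we find a root by search.
Trying successive values, 26² = 676 ≡ 5 (mod 61). The other root is 61 − 26 = 35.

26, 35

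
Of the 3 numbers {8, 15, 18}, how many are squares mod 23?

2

(8/23) = +1 → QR.
(15/23) = -1 → non-residue.
(18/23) = +1 → QR.
Total quadratic residues among the 3: 2.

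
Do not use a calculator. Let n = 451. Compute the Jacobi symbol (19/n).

Reciprocity: 19 ≡ 3 and 451 ≡ 3 (mod 4), so (19/451) = −(451/19).
Reduce top mod 19: now compute (14/19).
Pull out 2: since 19 ≡ 3 (mod 8), (2/19) = -1.
Reciprocity: 7 ≡ 3 and 19 ≡ 3 (mod 4), so (7/19) = −(19/7).
Reduce top mod 7: now compute (5/7).
Reciprocity: 5 ≡ 1 and 7 ≡ 3 (mod 4), so (5/7) = +(7/5).
Reduce top mod 5: now compute (2/5).
Pull out 2: since 5 ≡ 5 (mod 8), (2/5) = -1.
Reached (1/5) = 1. Collecting the sign flips along the way, the symbol is +1.

1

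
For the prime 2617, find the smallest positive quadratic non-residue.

(2/2617) = +1, so 2 is a residue.
(3/2617) = +1, so 3 is a residue.
(4/2617) = +1, so 4 is a residue.
(5/2617) = −1, so 5 is the smallest positive non-residue mod 2617.

5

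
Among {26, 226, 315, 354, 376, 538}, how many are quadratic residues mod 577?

(26/577) = -1 → non-residue.
(226/577) = -1 → non-residue.
(315/577) = +1 → QR.
(354/577) = +1 → QR.
(376/577) = -1 → non-residue.
(538/577) = -1 → non-residue.
Total quadratic residues among the 6: 2.

2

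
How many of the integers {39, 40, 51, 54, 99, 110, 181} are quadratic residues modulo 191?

(39/191) = +1 → QR.
(40/191) = +1 → QR.
(51/191) = +1 → QR.
(54/191) = +1 → QR.
(99/191) = -1 → non-residue.
(110/191) = -1 → non-residue.
(181/191) = -1 → non-residue.
Total quadratic residues among the 7: 4.

4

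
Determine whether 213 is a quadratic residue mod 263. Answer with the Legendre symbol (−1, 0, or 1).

-1

Euler's criterion: (213/263) ≡ 213^131 (mod 263).
213^2 ≡ 133 (mod 263)
213^4 ≡ 68 (mod 263)
213^8 ≡ 153 (mod 263)
213^16 ≡ 2 (mod 263)
213^32 ≡ 4 (mod 263)
213^64 ≡ 16 (mod 263)
213^128 ≡ 256 (mod 263)
213^131 = 213^(128+2+1) ≡ 262 (mod 263).
Result is 262 ≡ −1, so (213/263) = −1.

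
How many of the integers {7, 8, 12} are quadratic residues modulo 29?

1

(7/29) = +1 → QR.
(8/29) = -1 → non-residue.
(12/29) = -1 → non-residue.
Total quadratic residues among the 3: 1.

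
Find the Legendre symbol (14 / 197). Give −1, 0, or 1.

Pull out 2: since 197 ≡ 5 (mod 8), (2/197) = -1.
Reciprocity: 7 ≡ 3 and 197 ≡ 1 (mod 4), so (7/197) = +(197/7).
Reduce top mod 7: now compute (1/7).
Reached (1/7) = 1. Collecting the sign flips along the way, the symbol is -1.

-1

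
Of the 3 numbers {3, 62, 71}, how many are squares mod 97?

2

(3/97) = +1 → QR.
(62/97) = +1 → QR.
(71/97) = -1 → non-residue.
Total quadratic residues among the 3: 2.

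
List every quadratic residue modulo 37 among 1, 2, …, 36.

Square k = 1,…,18 (k and 37−k give the same square):
1²=1, 2²=4, 3²=9, 4²=16, 5²=25, 6²=36, 7²≡12, 8²≡27, 9²≡7, 10²≡26, 11²≡10, 12²≡33, 13²≡21, 14²≡11, 15²≡3, 16²≡34, 17²≡30, 18²≡28 (mod 37).
So the quadratic residues mod 37 are {1, 3, 4, 7, 9, 10, 11, 12, 16, 21, 25, 26, 27, 28, 30, 33, 34, 36}.

1,3,4,7,9,10,11,12,16,21,25,26,27,28,30,33,34,36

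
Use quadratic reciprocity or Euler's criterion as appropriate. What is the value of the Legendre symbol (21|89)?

Reciprocity: 21 ≡ 1 and 89 ≡ 1 (mod 4), so (21/89) = +(89/21).
Reduce top mod 21: now compute (5/21).
Reciprocity: 5 ≡ 1 and 21 ≡ 1 (mod 4), so (5/21) = +(21/5).
Reduce top mod 5: now compute (1/5).
Reached (1/5) = 1. Collecting the sign flips along the way, the symbol is +1.

1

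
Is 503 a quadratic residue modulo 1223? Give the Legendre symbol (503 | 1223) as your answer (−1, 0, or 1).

Reciprocity: 503 ≡ 3 and 1223 ≡ 3 (mod 4), so (503/1223) = −(1223/503).
Reduce top mod 503: now compute (217/503).
Reciprocity: 217 ≡ 1 and 503 ≡ 3 (mod 4), so (217/503) = +(503/217).
Reduce top mod 217: now compute (69/217).
Reciprocity: 69 ≡ 1 and 217 ≡ 1 (mod 4), so (69/217) = +(217/69).
Reduce top mod 69: now compute (10/69).
Pull out 2: since 69 ≡ 5 (mod 8), (2/69) = -1.
Reciprocity: 5 ≡ 1 and 69 ≡ 1 (mod 4), so (5/69) = +(69/5).
Reduce top mod 5: now compute (4/5).
Pull out 2^2: since 5 ≡ 5 (mod 8), (2/5) = -1, so (2/5)^2 = +1.
Reached (1/5) = 1. Collecting the sign flips along the way, the symbol is +1.

1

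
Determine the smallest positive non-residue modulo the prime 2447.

5

(2/2447) = +1, so 2 is a residue.
(3/2447) = +1, so 3 is a residue.
(4/2447) = +1, so 4 is a residue.
(5/2447) = −1, so 5 is the smallest positive non-residue mod 2447.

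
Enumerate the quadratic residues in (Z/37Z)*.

1, 3, 4, 7, 9, 10, 11, 12, 16, 21, 25, 26, 27, 28, 30, 33, 34, 36

Square k = 1,…,18 (k and 37−k give the same square):
1²=1, 2²=4, 3²=9, 4²=16, 5²=25, 6²=36, 7²≡12, 8²≡27, 9²≡7, 10²≡26, 11²≡10, 12²≡33, 13²≡21, 14²≡11, 15²≡3, 16²≡34, 17²≡30, 18²≡28 (mod 37).
So the quadratic residues mod 37 are {1, 3, 4, 7, 9, 10, 11, 12, 16, 21, 25, 26, 27, 28, 30, 33, 34, 36}.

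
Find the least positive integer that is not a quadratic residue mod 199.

(2/199) = +1, so 2 is a residue.
(3/199) = −1, so 3 is the smallest positive non-residue mod 199.

3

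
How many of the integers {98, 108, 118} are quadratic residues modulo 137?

(98/137) = +1 → QR.
(108/137) = -1 → non-residue.
(118/137) = +1 → QR.
Total quadratic residues among the 3: 2.

2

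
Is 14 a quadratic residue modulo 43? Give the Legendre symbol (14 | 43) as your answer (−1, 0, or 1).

1

Pull out 2: since 43 ≡ 3 (mod 8), (2/43) = -1.
Reciprocity: 7 ≡ 3 and 43 ≡ 3 (mod 4), so (7/43) = −(43/7).
Reduce top mod 7: now compute (1/7).
Reached (1/7) = 1. Collecting the sign flips along the way, the symbol is +1.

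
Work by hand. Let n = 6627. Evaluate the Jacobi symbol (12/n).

0

Pull out 2^2: since 6627 ≡ 3 (mod 8), (2/6627) = -1, so (2/6627)^2 = +1.
Reciprocity: 3 ≡ 3 and 6627 ≡ 3 (mod 4), so (3/6627) = −(6627/3).
Reduce top mod 3: now compute (0/3).
Top reduces to 0: gcd > 1, so the symbol is 0.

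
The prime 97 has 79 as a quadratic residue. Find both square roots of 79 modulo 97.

46, 51

97 ≡ 1 (mod 4), so we find a root by search.
Trying successive values, 46² = 2116 ≡ 79 (mod 97). The other root is 97 − 46 = 51.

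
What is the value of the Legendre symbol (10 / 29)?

-1

Pull out 2: since 29 ≡ 5 (mod 8), (2/29) = -1.
Reciprocity: 5 ≡ 1 and 29 ≡ 1 (mod 4), so (5/29) = +(29/5).
Reduce top mod 5: now compute (4/5).
Pull out 2^2: since 5 ≡ 5 (mod 8), (2/5) = -1, so (2/5)^2 = +1.
Reached (1/5) = 1. Collecting the sign flips along the way, the symbol is -1.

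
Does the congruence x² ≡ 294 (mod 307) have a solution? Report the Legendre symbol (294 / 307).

Pull out 2: since 307 ≡ 3 (mod 8), (2/307) = -1.
Reciprocity: 147 ≡ 3 and 307 ≡ 3 (mod 4), so (147/307) = −(307/147).
Reduce top mod 147: now compute (13/147).
Reciprocity: 13 ≡ 1 and 147 ≡ 3 (mod 4), so (13/147) = +(147/13).
Reduce top mod 13: now compute (4/13).
Pull out 2^2: since 13 ≡ 5 (mod 8), (2/13) = -1, so (2/13)^2 = +1.
Reached (1/13) = 1. Collecting the sign flips along the way, the symbol is +1.

1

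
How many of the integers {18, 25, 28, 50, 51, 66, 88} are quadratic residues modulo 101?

2

(18/101) = -1 → non-residue.
(25/101) = +1 → QR.
(28/101) = -1 → non-residue.
(50/101) = -1 → non-residue.
(51/101) = -1 → non-residue.
(66/101) = -1 → non-residue.
(88/101) = +1 → QR.
Total quadratic residues among the 7: 2.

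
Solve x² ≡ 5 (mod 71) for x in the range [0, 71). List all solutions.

17, 54

Since 71 ≡ 3 (mod 4), a square root of 5 is 5^((71+1)/4) = 5^18 mod 71.
Repeated squaring: 5^2≡25, 5^4≡57, 5^8≡54, 5^16≡5 (mod 71).
5^18 = 5^(16+2) ≡ 54 (mod 71).
Check: 54² = 2916 ≡ 5 (mod 71). The two roots are 17 and 54.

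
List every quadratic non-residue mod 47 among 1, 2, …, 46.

5 10 11 13 15 19 20 22 23 26 29 30 31 33 35 38 39 40 41 43 44 45 46

Square k = 1,…,23 (k and 47−k give the same square):
1²=1, 2²=4, 3²=9, 4²=16, 5²=25, 6²=36, 7²≡2, 8²≡17, 9²≡34, 10²≡6, 11²≡27, 12²≡3, 13²≡28, 14²≡8, 15²≡37, 16²≡21, 17²≡7, 18²≡42, 19²≡32, 20²≡24, 21²≡18, 22²≡14, 23²≡12 (mod 47).
The residues are {1, 2, 3, 4, 6, 7, 8, 9, 12, 14, 16, 17, 18, 21, 24, 25, 27, 28, 32, 34, 36, 37, 42}; the non-residues are the remaining 23 nonzero classes.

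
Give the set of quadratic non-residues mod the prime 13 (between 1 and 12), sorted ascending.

Square k = 1,…,6 (k and 13−k give the same square):
1²=1, 2²=4, 3²=9, 4²≡3, 5²≡12, 6²≡10 (mod 13).
The residues are {1, 3, 4, 9, 10, 12}; the non-residues are the remaining 6 nonzero classes.

2 5 6 7 8 11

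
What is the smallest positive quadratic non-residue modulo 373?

2

(2/373) = −1, so 2 is the smallest positive non-residue mod 373.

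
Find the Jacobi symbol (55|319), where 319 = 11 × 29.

0

Reciprocity: 55 ≡ 3 and 319 ≡ 3 (mod 4), so (55/319) = −(319/55).
Reduce top mod 55: now compute (44/55).
Pull out 2^2: since 55 ≡ 7 (mod 8), (2/55) = +1, so (2/55)^2 = +1.
Reciprocity: 11 ≡ 3 and 55 ≡ 3 (mod 4), so (11/55) = −(55/11).
Reduce top mod 11: now compute (0/11).
Top reduces to 0: gcd > 1, so the symbol is 0.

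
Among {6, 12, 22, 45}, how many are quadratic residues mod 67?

2

(6/67) = +1 → QR.
(12/67) = -1 → non-residue.
(22/67) = +1 → QR.
(45/67) = -1 → non-residue.
Total quadratic residues among the 4: 2.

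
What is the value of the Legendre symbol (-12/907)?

1

Euler's criterion: (-12/907) ≡ 895^453 (mod 907).
895^2 ≡ 144 (mod 907)
895^4 ≡ 782 (mod 907)
895^8 ≡ 206 (mod 907)
895^16 ≡ 714 (mod 907)
895^32 ≡ 62 (mod 907)
895^64 ≡ 216 (mod 907)
895^128 ≡ 399 (mod 907)
895^256 ≡ 476 (mod 907)
895^453 = 895^(256+128+64+4+1) ≡ 1 (mod 907).
Result is 1, so (-12/907) = 1.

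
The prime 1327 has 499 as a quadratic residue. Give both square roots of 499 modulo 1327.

290, 1037

Since 1327 ≡ 3 (mod 4), a square root of 499 is 499^((1327+1)/4) = 499^332 mod 1327.
Repeated squaring: 499^2≡852, 499^4≡35, 499^8≡1225, 499^16≡1115, 499^32≡1153, 499^64≡1082, 499^128≡310, 499^256≡556 (mod 1327).
499^332 = 499^(256+64+8+4) ≡ 1037 (mod 1327).
Check: 1037² = 1075369 ≡ 499 (mod 1327). The two roots are 290 and 1037.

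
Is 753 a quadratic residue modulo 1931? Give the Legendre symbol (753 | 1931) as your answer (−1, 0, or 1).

Reciprocity: 753 ≡ 1 and 1931 ≡ 3 (mod 4), so (753/1931) = +(1931/753).
Reduce top mod 753: now compute (425/753).
Reciprocity: 425 ≡ 1 and 753 ≡ 1 (mod 4), so (425/753) = +(753/425).
Reduce top mod 425: now compute (328/425).
Pull out 2^3: since 425 ≡ 1 (mod 8), (2/425) = +1, so (2/425)^3 = +1.
Reciprocity: 41 ≡ 1 and 425 ≡ 1 (mod 4), so (41/425) = +(425/41).
Reduce top mod 41: now compute (15/41).
Reciprocity: 15 ≡ 3 and 41 ≡ 1 (mod 4), so (15/41) = +(41/15).
Reduce top mod 15: now compute (11/15).
Reciprocity: 11 ≡ 3 and 15 ≡ 3 (mod 4), so (11/15) = −(15/11).
Reduce top mod 11: now compute (4/11).
Pull out 2^2: since 11 ≡ 3 (mod 8), (2/11) = -1, so (2/11)^2 = +1.
Reached (1/11) = 1. Collecting the sign flips along the way, the symbol is -1.

-1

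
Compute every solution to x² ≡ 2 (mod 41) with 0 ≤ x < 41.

17, 24

41 ≡ 1 (mod 4), so we find a root by search.
Trying successive values, 17² = 289 ≡ 2 (mod 41). The other root is 41 − 17 = 24.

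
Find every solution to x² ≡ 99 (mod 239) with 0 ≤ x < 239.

Since 239 ≡ 3 (mod 4), a square root of 99 is 99^((239+1)/4) = 99^60 mod 239.
Repeated squaring: 99^2≡2, 99^4≡4, 99^8≡16, 99^16≡17, 99^32≡50 (mod 239).
99^60 = 99^(32+16+8+4) ≡ 147 (mod 239).
Check: 147² = 21609 ≡ 99 (mod 239). The two roots are 92 and 147.

92, 147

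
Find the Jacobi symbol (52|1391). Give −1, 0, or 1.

0

Pull out 2^2: since 1391 ≡ 7 (mod 8), (2/1391) = +1, so (2/1391)^2 = +1.
Reciprocity: 13 ≡ 1 and 1391 ≡ 3 (mod 4), so (13/1391) = +(1391/13).
Reduce top mod 13: now compute (0/13).
Top reduces to 0: gcd > 1, so the symbol is 0.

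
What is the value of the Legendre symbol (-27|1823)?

First reduce: -27 ≡ 1796 (mod 1823).
Pull out 2^2: since 1823 ≡ 7 (mod 8), (2/1823) = +1, so (2/1823)^2 = +1.
Reciprocity: 449 ≡ 1 and 1823 ≡ 3 (mod 4), so (449/1823) = +(1823/449).
Reduce top mod 449: now compute (27/449).
Reciprocity: 27 ≡ 3 and 449 ≡ 1 (mod 4), so (27/449) = +(449/27).
Reduce top mod 27: now compute (17/27).
Reciprocity: 17 ≡ 1 and 27 ≡ 3 (mod 4), so (17/27) = +(27/17).
Reduce top mod 17: now compute (10/17).
Pull out 2: since 17 ≡ 1 (mod 8), (2/17) = +1.
Reciprocity: 5 ≡ 1 and 17 ≡ 1 (mod 4), so (5/17) = +(17/5).
Reduce top mod 5: now compute (2/5).
Pull out 2: since 5 ≡ 5 (mod 8), (2/5) = -1.
Reached (1/5) = 1. Collecting the sign flips along the way, the symbol is -1.

-1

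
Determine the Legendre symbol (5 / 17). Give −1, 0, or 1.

Euler's criterion: (5/17) ≡ 5^8 (mod 17).
5^2 ≡ 8 (mod 17)
5^4 ≡ 13 (mod 17)
5^8 ≡ 16 (mod 17)
5^8 = 5^(8) ≡ 16 (mod 17).
Result is 16 ≡ −1, so (5/17) = −1.

-1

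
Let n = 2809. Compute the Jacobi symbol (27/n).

Reciprocity: 27 ≡ 3 and 2809 ≡ 1 (mod 4), so (27/2809) = +(2809/27).
Reduce top mod 27: now compute (1/27).
Reached (1/27) = 1. Collecting the sign flips along the way, the symbol is +1.

1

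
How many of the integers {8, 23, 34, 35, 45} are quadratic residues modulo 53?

0

(8/53) = -1 → non-residue.
(23/53) = -1 → non-residue.
(34/53) = -1 → non-residue.
(35/53) = -1 → non-residue.
(45/53) = -1 → non-residue.
Total quadratic residues among the 5: 0.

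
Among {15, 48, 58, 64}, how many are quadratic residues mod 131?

4

(15/131) = +1 → QR.
(48/131) = +1 → QR.
(58/131) = +1 → QR.
(64/131) = +1 → QR.
Total quadratic residues among the 4: 4.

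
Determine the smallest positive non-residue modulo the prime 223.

(2/223) = +1, so 2 is a residue.
(3/223) = −1, so 3 is the smallest positive non-residue mod 223.

3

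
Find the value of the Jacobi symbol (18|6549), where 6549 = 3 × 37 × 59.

Pull out 2: since 6549 ≡ 5 (mod 8), (2/6549) = -1.
Reciprocity: 9 ≡ 1 and 6549 ≡ 1 (mod 4), so (9/6549) = +(6549/9).
Reduce top mod 9: now compute (6/9).
Pull out 2: since 9 ≡ 1 (mod 8), (2/9) = +1.
Reciprocity: 3 ≡ 3 and 9 ≡ 1 (mod 4), so (3/9) = +(9/3).
Reduce top mod 3: now compute (0/3).
Top reduces to 0: gcd > 1, so the symbol is 0.

0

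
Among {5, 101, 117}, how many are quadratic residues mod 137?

1

(5/137) = -1 → non-residue.
(101/137) = +1 → QR.
(117/137) = -1 → non-residue.
Total quadratic residues among the 3: 1.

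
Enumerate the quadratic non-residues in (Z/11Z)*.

2,6,7,8,10

Square k = 1,…,5 (k and 11−k give the same square):
1²=1, 2²=4, 3²=9, 4²≡5, 5²≡3 (mod 11).
The residues are {1, 3, 4, 5, 9}; the non-residues are the remaining 5 nonzero classes.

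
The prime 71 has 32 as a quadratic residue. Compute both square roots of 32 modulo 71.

23, 48

Since 71 ≡ 3 (mod 4), a square root of 32 is 32^((71+1)/4) = 32^18 mod 71.
Repeated squaring: 32^2≡30, 32^4≡48, 32^8≡32, 32^16≡30 (mod 71).
32^18 = 32^(16+2) ≡ 48 (mod 71).
Check: 48² = 2304 ≡ 32 (mod 71). The two roots are 23 and 48.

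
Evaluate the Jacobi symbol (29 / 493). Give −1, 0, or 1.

Reciprocity: 29 ≡ 1 and 493 ≡ 1 (mod 4), so (29/493) = +(493/29).
Reduce top mod 29: now compute (0/29).
Top reduces to 0: gcd > 1, so the symbol is 0.

0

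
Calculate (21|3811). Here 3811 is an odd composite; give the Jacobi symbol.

Reciprocity: 21 ≡ 1 and 3811 ≡ 3 (mod 4), so (21/3811) = +(3811/21).
Reduce top mod 21: now compute (10/21).
Pull out 2: since 21 ≡ 5 (mod 8), (2/21) = -1.
Reciprocity: 5 ≡ 1 and 21 ≡ 1 (mod 4), so (5/21) = +(21/5).
Reduce top mod 5: now compute (1/5).
Reached (1/5) = 1. Collecting the sign flips along the way, the symbol is -1.

-1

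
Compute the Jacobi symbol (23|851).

0

Reciprocity: 23 ≡ 3 and 851 ≡ 3 (mod 4), so (23/851) = −(851/23).
Reduce top mod 23: now compute (0/23).
Top reduces to 0: gcd > 1, so the symbol is 0.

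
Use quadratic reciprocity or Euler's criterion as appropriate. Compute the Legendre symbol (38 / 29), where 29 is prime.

First reduce: 38 ≡ 9 (mod 29).
Reciprocity: 9 ≡ 1 and 29 ≡ 1 (mod 4), so (9/29) = +(29/9).
Reduce top mod 9: now compute (2/9).
Pull out 2: since 9 ≡ 1 (mod 8), (2/9) = +1.
Reached (1/9) = 1. Collecting the sign flips along the way, the symbol is +1.

1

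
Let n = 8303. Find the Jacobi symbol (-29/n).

-1

First reduce: -29 ≡ 8274 (mod 8303).
Pull out 2: since 8303 ≡ 7 (mod 8), (2/8303) = +1.
Reciprocity: 4137 ≡ 1 and 8303 ≡ 3 (mod 4), so (4137/8303) = +(8303/4137).
Reduce top mod 4137: now compute (29/4137).
Reciprocity: 29 ≡ 1 and 4137 ≡ 1 (mod 4), so (29/4137) = +(4137/29).
Reduce top mod 29: now compute (19/29).
Reciprocity: 19 ≡ 3 and 29 ≡ 1 (mod 4), so (19/29) = +(29/19).
Reduce top mod 19: now compute (10/19).
Pull out 2: since 19 ≡ 3 (mod 8), (2/19) = -1.
Reciprocity: 5 ≡ 1 and 19 ≡ 3 (mod 4), so (5/19) = +(19/5).
Reduce top mod 5: now compute (4/5).
Pull out 2^2: since 5 ≡ 5 (mod 8), (2/5) = -1, so (2/5)^2 = +1.
Reached (1/5) = 1. Collecting the sign flips along the way, the symbol is -1.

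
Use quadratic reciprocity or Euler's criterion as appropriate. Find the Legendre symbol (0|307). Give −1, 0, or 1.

0

Top reduces to 0: gcd > 1, so the symbol is 0.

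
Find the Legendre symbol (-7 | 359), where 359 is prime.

1

First reduce: -7 ≡ 352 (mod 359).
Pull out 2^5: since 359 ≡ 7 (mod 8), (2/359) = +1, so (2/359)^5 = +1.
Reciprocity: 11 ≡ 3 and 359 ≡ 3 (mod 4), so (11/359) = −(359/11).
Reduce top mod 11: now compute (7/11).
Reciprocity: 7 ≡ 3 and 11 ≡ 3 (mod 4), so (7/11) = −(11/7).
Reduce top mod 7: now compute (4/7).
Pull out 2^2: since 7 ≡ 7 (mod 8), (2/7) = +1, so (2/7)^2 = +1.
Reached (1/7) = 1. Collecting the sign flips along the way, the symbol is +1.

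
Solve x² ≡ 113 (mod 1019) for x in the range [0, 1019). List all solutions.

Since 1019 ≡ 3 (mod 4), a square root of 113 is 113^((1019+1)/4) = 113^255 mod 1019.
Repeated squaring: 113^2≡541, 113^4≡228, 113^8≡15, 113^16≡225, 113^32≡694, 113^64≡668, 113^128≡921 (mod 1019).
113^255 = 113^(128+64+32+16+8+4+2+1) ≡ 599 (mod 1019).
Check: 599² = 358801 ≡ 113 (mod 1019). The two roots are 420 and 599.

420, 599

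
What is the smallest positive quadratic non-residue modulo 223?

3

(2/223) = +1, so 2 is a residue.
(3/223) = −1, so 3 is the smallest positive non-residue mod 223.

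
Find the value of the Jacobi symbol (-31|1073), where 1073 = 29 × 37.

1

First reduce: -31 ≡ 1042 (mod 1073).
Pull out 2: since 1073 ≡ 1 (mod 8), (2/1073) = +1.
Reciprocity: 521 ≡ 1 and 1073 ≡ 1 (mod 4), so (521/1073) = +(1073/521).
Reduce top mod 521: now compute (31/521).
Reciprocity: 31 ≡ 3 and 521 ≡ 1 (mod 4), so (31/521) = +(521/31).
Reduce top mod 31: now compute (25/31).
Reciprocity: 25 ≡ 1 and 31 ≡ 3 (mod 4), so (25/31) = +(31/25).
Reduce top mod 25: now compute (6/25).
Pull out 2: since 25 ≡ 1 (mod 8), (2/25) = +1.
Reciprocity: 3 ≡ 3 and 25 ≡ 1 (mod 4), so (3/25) = +(25/3).
Reduce top mod 3: now compute (1/3).
Reached (1/3) = 1. Collecting the sign flips along the way, the symbol is +1.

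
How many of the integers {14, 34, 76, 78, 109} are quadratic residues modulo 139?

2

(14/139) = -1 → non-residue.
(34/139) = +1 → QR.
(76/139) = -1 → non-residue.
(78/139) = +1 → QR.
(109/139) = -1 → non-residue.
Total quadratic residues among the 5: 2.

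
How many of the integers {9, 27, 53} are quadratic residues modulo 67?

(9/67) = +1 → QR.
(27/67) = -1 → non-residue.
(53/67) = -1 → non-residue.
Total quadratic residues among the 3: 1.

1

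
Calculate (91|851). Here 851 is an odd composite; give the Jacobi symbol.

1

Reciprocity: 91 ≡ 3 and 851 ≡ 3 (mod 4), so (91/851) = −(851/91).
Reduce top mod 91: now compute (32/91).
Pull out 2^5: since 91 ≡ 3 (mod 8), (2/91) = -1, so (2/91)^5 = -1.
Reached (1/91) = 1. Collecting the sign flips along the way, the symbol is +1.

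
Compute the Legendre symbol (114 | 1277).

Pull out 2: since 1277 ≡ 5 (mod 8), (2/1277) = -1.
Reciprocity: 57 ≡ 1 and 1277 ≡ 1 (mod 4), so (57/1277) = +(1277/57).
Reduce top mod 57: now compute (23/57).
Reciprocity: 23 ≡ 3 and 57 ≡ 1 (mod 4), so (23/57) = +(57/23).
Reduce top mod 23: now compute (11/23).
Reciprocity: 11 ≡ 3 and 23 ≡ 3 (mod 4), so (11/23) = −(23/11).
Reduce top mod 11: now compute (1/11).
Reached (1/11) = 1. Collecting the sign flips along the way, the symbol is +1.

1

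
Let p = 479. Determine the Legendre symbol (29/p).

Euler's criterion: (29/479) ≡ 29^239 (mod 479).
29^2 ≡ 362 (mod 479)
29^4 ≡ 277 (mod 479)
29^8 ≡ 89 (mod 479)
29^16 ≡ 257 (mod 479)
29^32 ≡ 426 (mod 479)
29^64 ≡ 414 (mod 479)
29^128 ≡ 393 (mod 479)
29^239 = 29^(128+64+32+8+4+2+1) ≡ 478 (mod 479).
Result is 478 ≡ −1, so (29/479) = −1.

-1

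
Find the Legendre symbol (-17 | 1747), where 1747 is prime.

-1

First reduce: -17 ≡ 1730 (mod 1747).
Pull out 2: since 1747 ≡ 3 (mod 8), (2/1747) = -1.
Reciprocity: 865 ≡ 1 and 1747 ≡ 3 (mod 4), so (865/1747) = +(1747/865).
Reduce top mod 865: now compute (17/865).
Reciprocity: 17 ≡ 1 and 865 ≡ 1 (mod 4), so (17/865) = +(865/17).
Reduce top mod 17: now compute (15/17).
Reciprocity: 15 ≡ 3 and 17 ≡ 1 (mod 4), so (15/17) = +(17/15).
Reduce top mod 15: now compute (2/15).
Pull out 2: since 15 ≡ 7 (mod 8), (2/15) = +1.
Reached (1/15) = 1. Collecting the sign flips along the way, the symbol is -1.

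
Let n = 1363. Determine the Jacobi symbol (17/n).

-1

Reciprocity: 17 ≡ 1 and 1363 ≡ 3 (mod 4), so (17/1363) = +(1363/17).
Reduce top mod 17: now compute (3/17).
Reciprocity: 3 ≡ 3 and 17 ≡ 1 (mod 4), so (3/17) = +(17/3).
Reduce top mod 3: now compute (2/3).
Pull out 2: since 3 ≡ 3 (mod 8), (2/3) = -1.
Reached (1/3) = 1. Collecting the sign flips along the way, the symbol is -1.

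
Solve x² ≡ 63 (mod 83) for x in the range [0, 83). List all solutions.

35, 48

Since 83 ≡ 3 (mod 4), a square root of 63 is 63^((83+1)/4) = 63^21 mod 83.
Repeated squaring: 63^2≡68, 63^4≡59, 63^8≡78, 63^16≡25 (mod 83).
63^21 = 63^(16+4+1) ≡ 48 (mod 83).
Check: 48² = 2304 ≡ 63 (mod 83). The two roots are 35 and 48.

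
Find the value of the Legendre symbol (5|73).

Reciprocity: 5 ≡ 1 and 73 ≡ 1 (mod 4), so (5/73) = +(73/5).
Reduce top mod 5: now compute (3/5).
Reciprocity: 3 ≡ 3 and 5 ≡ 1 (mod 4), so (3/5) = +(5/3).
Reduce top mod 3: now compute (2/3).
Pull out 2: since 3 ≡ 3 (mod 8), (2/3) = -1.
Reached (1/3) = 1. Collecting the sign flips along the way, the symbol is -1.

-1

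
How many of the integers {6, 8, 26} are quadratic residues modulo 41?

(6/41) = -1 → non-residue.
(8/41) = +1 → QR.
(26/41) = -1 → non-residue.
Total quadratic residues among the 3: 1.

1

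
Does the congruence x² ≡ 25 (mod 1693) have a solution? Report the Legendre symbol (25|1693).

1

Reciprocity: 25 ≡ 1 and 1693 ≡ 1 (mod 4), so (25/1693) = +(1693/25).
Reduce top mod 25: now compute (18/25).
Pull out 2: since 25 ≡ 1 (mod 8), (2/25) = +1.
Reciprocity: 9 ≡ 1 and 25 ≡ 1 (mod 4), so (9/25) = +(25/9).
Reduce top mod 9: now compute (7/9).
Reciprocity: 7 ≡ 3 and 9 ≡ 1 (mod 4), so (7/9) = +(9/7).
Reduce top mod 7: now compute (2/7).
Pull out 2: since 7 ≡ 7 (mod 8), (2/7) = +1.
Reached (1/7) = 1. Collecting the sign flips along the way, the symbol is +1.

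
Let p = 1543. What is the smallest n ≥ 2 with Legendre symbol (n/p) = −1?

(2/1543) = +1, so 2 is a residue.
(3/1543) = −1, so 3 is the smallest positive non-residue mod 1543.

3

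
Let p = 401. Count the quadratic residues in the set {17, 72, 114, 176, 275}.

4

(17/401) = -1 → non-residue.
(72/401) = +1 → QR.
(114/401) = +1 → QR.
(176/401) = +1 → QR.
(275/401) = +1 → QR.
Total quadratic residues among the 5: 4.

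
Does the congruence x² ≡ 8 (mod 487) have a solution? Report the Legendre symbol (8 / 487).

1

Pull out 2^3: since 487 ≡ 7 (mod 8), (2/487) = +1, so (2/487)^3 = +1.
Reached (1/487) = 1. Collecting the sign flips along the way, the symbol is +1.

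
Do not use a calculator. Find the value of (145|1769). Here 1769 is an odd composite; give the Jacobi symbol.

0

Reciprocity: 145 ≡ 1 and 1769 ≡ 1 (mod 4), so (145/1769) = +(1769/145).
Reduce top mod 145: now compute (29/145).
Reciprocity: 29 ≡ 1 and 145 ≡ 1 (mod 4), so (29/145) = +(145/29).
Reduce top mod 29: now compute (0/29).
Top reduces to 0: gcd > 1, so the symbol is 0.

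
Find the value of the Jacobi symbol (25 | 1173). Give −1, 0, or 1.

Reciprocity: 25 ≡ 1 and 1173 ≡ 1 (mod 4), so (25/1173) = +(1173/25).
Reduce top mod 25: now compute (23/25).
Reciprocity: 23 ≡ 3 and 25 ≡ 1 (mod 4), so (23/25) = +(25/23).
Reduce top mod 23: now compute (2/23).
Pull out 2: since 23 ≡ 7 (mod 8), (2/23) = +1.
Reached (1/23) = 1. Collecting the sign flips along the way, the symbol is +1.

1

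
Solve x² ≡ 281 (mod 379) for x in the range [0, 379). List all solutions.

82, 297

Since 379 ≡ 3 (mod 4), a square root of 281 is 281^((379+1)/4) = 281^95 mod 379.
Repeated squaring: 281^2≡129, 281^4≡344, 281^8≡88, 281^16≡164, 281^32≡366, 281^64≡169 (mod 379).
281^95 = 281^(64+16+8+4+2+1) ≡ 297 (mod 379).
Check: 297² = 88209 ≡ 281 (mod 379). The two roots are 82 and 297.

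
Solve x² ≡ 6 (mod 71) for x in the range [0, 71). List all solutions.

19, 52

Since 71 ≡ 3 (mod 4), a square root of 6 is 6^((71+1)/4) = 6^18 mod 71.
Repeated squaring: 6^2≡36, 6^4≡18, 6^8≡40, 6^16≡38 (mod 71).
6^18 = 6^(16+2) ≡ 19 (mod 71).
Check: 19² = 361 ≡ 6 (mod 71). The two roots are 19 and 52.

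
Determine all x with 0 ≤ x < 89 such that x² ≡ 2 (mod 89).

25, 64

89 ≡ 1 (mod 4), so we find a root by search.
Trying successive values, 25² = 625 ≡ 2 (mod 89). The other root is 89 − 25 = 64.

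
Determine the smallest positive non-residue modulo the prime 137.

3

(2/137) = +1, so 2 is a residue.
(3/137) = −1, so 3 is the smallest positive non-residue mod 137.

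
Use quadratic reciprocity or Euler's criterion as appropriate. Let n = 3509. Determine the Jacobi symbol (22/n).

Pull out 2: since 3509 ≡ 5 (mod 8), (2/3509) = -1.
Reciprocity: 11 ≡ 3 and 3509 ≡ 1 (mod 4), so (11/3509) = +(3509/11).
Reduce top mod 11: now compute (0/11).
Top reduces to 0: gcd > 1, so the symbol is 0.

0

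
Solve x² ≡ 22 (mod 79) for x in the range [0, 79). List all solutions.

38, 41

Since 79 ≡ 3 (mod 4), a square root of 22 is 22^((79+1)/4) = 22^20 mod 79.
Repeated squaring: 22^2≡10, 22^4≡21, 22^8≡46, 22^16≡62 (mod 79).
22^20 = 22^(16+4) ≡ 38 (mod 79).
Check: 38² = 1444 ≡ 22 (mod 79). The two roots are 38 and 41.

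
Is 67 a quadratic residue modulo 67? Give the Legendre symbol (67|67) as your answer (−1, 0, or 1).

First reduce: 67 ≡ 0 (mod 67).
Top reduces to 0: gcd > 1, so the symbol is 0.

0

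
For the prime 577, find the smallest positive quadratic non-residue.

5

(2/577) = +1, so 2 is a residue.
(3/577) = +1, so 3 is a residue.
(4/577) = +1, so 4 is a residue.
(5/577) = −1, so 5 is the smallest positive non-residue mod 577.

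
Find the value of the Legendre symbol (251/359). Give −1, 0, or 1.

-1

Euler's criterion: (251/359) ≡ 251^179 (mod 359).
251^2 ≡ 176 (mod 359)
251^4 ≡ 102 (mod 359)
251^8 ≡ 352 (mod 359)
251^16 ≡ 49 (mod 359)
251^32 ≡ 247 (mod 359)
251^64 ≡ 338 (mod 359)
251^128 ≡ 82 (mod 359)
251^179 = 251^(128+32+16+2+1) ≡ 358 (mod 359).
Result is 358 ≡ −1, so (251/359) = −1.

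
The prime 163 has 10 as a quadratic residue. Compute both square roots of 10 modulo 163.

Since 163 ≡ 3 (mod 4), a square root of 10 is 10^((163+1)/4) = 10^41 mod 163.
Repeated squaring: 10^2≡100, 10^4≡57, 10^8≡152, 10^16≡121, 10^32≡134 (mod 163).
10^41 = 10^(32+8+1) ≡ 93 (mod 163).
Check: 93² = 8649 ≡ 10 (mod 163). The two roots are 70 and 93.

70, 93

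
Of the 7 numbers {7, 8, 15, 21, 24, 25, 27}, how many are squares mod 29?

3

(7/29) = +1 → QR.
(8/29) = -1 → non-residue.
(15/29) = -1 → non-residue.
(21/29) = -1 → non-residue.
(24/29) = +1 → QR.
(25/29) = +1 → QR.
(27/29) = -1 → non-residue.
Total quadratic residues among the 7: 3.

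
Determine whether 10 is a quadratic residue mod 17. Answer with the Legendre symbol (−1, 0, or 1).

Pull out 2: since 17 ≡ 1 (mod 8), (2/17) = +1.
Reciprocity: 5 ≡ 1 and 17 ≡ 1 (mod 4), so (5/17) = +(17/5).
Reduce top mod 5: now compute (2/5).
Pull out 2: since 5 ≡ 5 (mod 8), (2/5) = -1.
Reached (1/5) = 1. Collecting the sign flips along the way, the symbol is -1.

-1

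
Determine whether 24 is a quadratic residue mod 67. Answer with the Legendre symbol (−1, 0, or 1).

1

Pull out 2^3: since 67 ≡ 3 (mod 8), (2/67) = -1, so (2/67)^3 = -1.
Reciprocity: 3 ≡ 3 and 67 ≡ 3 (mod 4), so (3/67) = −(67/3).
Reduce top mod 3: now compute (1/3).
Reached (1/3) = 1. Collecting the sign flips along the way, the symbol is +1.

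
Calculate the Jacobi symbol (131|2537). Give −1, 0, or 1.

Reciprocity: 131 ≡ 3 and 2537 ≡ 1 (mod 4), so (131/2537) = +(2537/131).
Reduce top mod 131: now compute (48/131).
Pull out 2^4: since 131 ≡ 3 (mod 8), (2/131) = -1, so (2/131)^4 = +1.
Reciprocity: 3 ≡ 3 and 131 ≡ 3 (mod 4), so (3/131) = −(131/3).
Reduce top mod 3: now compute (2/3).
Pull out 2: since 3 ≡ 3 (mod 8), (2/3) = -1.
Reached (1/3) = 1. Collecting the sign flips along the way, the symbol is +1.

1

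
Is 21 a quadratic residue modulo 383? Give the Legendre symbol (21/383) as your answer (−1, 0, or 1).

Reciprocity: 21 ≡ 1 and 383 ≡ 3 (mod 4), so (21/383) = +(383/21).
Reduce top mod 21: now compute (5/21).
Reciprocity: 5 ≡ 1 and 21 ≡ 1 (mod 4), so (5/21) = +(21/5).
Reduce top mod 5: now compute (1/5).
Reached (1/5) = 1. Collecting the sign flips along the way, the symbol is +1.

1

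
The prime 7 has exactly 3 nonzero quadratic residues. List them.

1, 2, 4

Square k = 1,…,3 (k and 7−k give the same square):
1²=1, 2²=4, 3²≡2 (mod 7).
So the quadratic residues mod 7 are {1, 2, 4}.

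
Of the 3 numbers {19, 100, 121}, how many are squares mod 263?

2

(19/263) = -1 → non-residue.
(100/263) = +1 → QR.
(121/263) = +1 → QR.
Total quadratic residues among the 3: 2.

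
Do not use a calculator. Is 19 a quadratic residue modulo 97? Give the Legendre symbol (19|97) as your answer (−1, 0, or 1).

Reciprocity: 19 ≡ 3 and 97 ≡ 1 (mod 4), so (19/97) = +(97/19).
Reduce top mod 19: now compute (2/19).
Pull out 2: since 19 ≡ 3 (mod 8), (2/19) = -1.
Reached (1/19) = 1. Collecting the sign flips along the way, the symbol is -1.

-1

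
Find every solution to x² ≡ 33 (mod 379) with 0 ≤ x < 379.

135, 244

Since 379 ≡ 3 (mod 4), a square root of 33 is 33^((379+1)/4) = 33^95 mod 379.
Repeated squaring: 33^2≡331, 33^4≡30, 33^8≡142, 33^16≡77, 33^32≡244, 33^64≡33 (mod 379).
33^95 = 33^(64+16+8+4+2+1) ≡ 244 (mod 379).
Check: 244² = 59536 ≡ 33 (mod 379). The two roots are 135 and 244.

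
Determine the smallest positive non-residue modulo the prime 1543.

(2/1543) = +1, so 2 is a residue.
(3/1543) = −1, so 3 is the smallest positive non-residue mod 1543.

3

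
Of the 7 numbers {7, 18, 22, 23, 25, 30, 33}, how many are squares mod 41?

(7/41) = -1 → non-residue.
(18/41) = +1 → QR.
(22/41) = -1 → non-residue.
(23/41) = +1 → QR.
(25/41) = +1 → QR.
(30/41) = -1 → non-residue.
(33/41) = +1 → QR.
Total quadratic residues among the 7: 4.

4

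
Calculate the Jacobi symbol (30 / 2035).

Pull out 2: since 2035 ≡ 3 (mod 8), (2/2035) = -1.
Reciprocity: 15 ≡ 3 and 2035 ≡ 3 (mod 4), so (15/2035) = −(2035/15).
Reduce top mod 15: now compute (10/15).
Pull out 2: since 15 ≡ 7 (mod 8), (2/15) = +1.
Reciprocity: 5 ≡ 1 and 15 ≡ 3 (mod 4), so (5/15) = +(15/5).
Reduce top mod 5: now compute (0/5).
Top reduces to 0: gcd > 1, so the symbol is 0.

0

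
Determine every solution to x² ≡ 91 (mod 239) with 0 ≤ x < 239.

42, 197

Since 239 ≡ 3 (mod 4), a square root of 91 is 91^((239+1)/4) = 91^60 mod 239.
Repeated squaring: 91^2≡155, 91^4≡125, 91^8≡90, 91^16≡213, 91^32≡198 (mod 239).
91^60 = 91^(32+16+8+4) ≡ 197 (mod 239).
Check: 197² = 38809 ≡ 91 (mod 239). The two roots are 42 and 197.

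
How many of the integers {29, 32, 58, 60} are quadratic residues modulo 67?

2

(29/67) = +1 → QR.
(32/67) = -1 → non-residue.
(58/67) = -1 → non-residue.
(60/67) = +1 → QR.
Total quadratic residues among the 4: 2.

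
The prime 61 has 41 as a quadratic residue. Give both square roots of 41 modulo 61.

23, 38

61 ≡ 1 (mod 4), so we find a root by search.
Trying successive values, 23² = 529 ≡ 41 (mod 61). The other root is 61 − 23 = 38.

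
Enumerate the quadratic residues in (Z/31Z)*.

Square k = 1,…,15 (k and 31−k give the same square):
1²=1, 2²=4, 3²=9, 4²=16, 5²=25, 6²≡5, 7²≡18, 8²≡2, 9²≡19, 10²≡7, 11²≡28, 12²≡20, 13²≡14, 14²≡10, 15²≡8 (mod 31).
So the quadratic residues mod 31 are {1, 2, 4, 5, 7, 8, 9, 10, 14, 16, 18, 19, 20, 25, 28}.

1,2,4,5,7,8,9,10,14,16,18,19,20,25,28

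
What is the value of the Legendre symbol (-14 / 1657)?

First reduce: -14 ≡ 1643 (mod 1657).
Reciprocity: 1643 ≡ 3 and 1657 ≡ 1 (mod 4), so (1643/1657) = +(1657/1643).
Reduce top mod 1643: now compute (14/1643).
Pull out 2: since 1643 ≡ 3 (mod 8), (2/1643) = -1.
Reciprocity: 7 ≡ 3 and 1643 ≡ 3 (mod 4), so (7/1643) = −(1643/7).
Reduce top mod 7: now compute (5/7).
Reciprocity: 5 ≡ 1 and 7 ≡ 3 (mod 4), so (5/7) = +(7/5).
Reduce top mod 5: now compute (2/5).
Pull out 2: since 5 ≡ 5 (mod 8), (2/5) = -1.
Reached (1/5) = 1. Collecting the sign flips along the way, the symbol is -1.

-1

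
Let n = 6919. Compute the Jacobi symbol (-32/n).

-1

First reduce: -32 ≡ 6887 (mod 6919).
Reciprocity: 6887 ≡ 3 and 6919 ≡ 3 (mod 4), so (6887/6919) = −(6919/6887).
Reduce top mod 6887: now compute (32/6887).
Pull out 2^5: since 6887 ≡ 7 (mod 8), (2/6887) = +1, so (2/6887)^5 = +1.
Reached (1/6887) = 1. Collecting the sign flips along the way, the symbol is -1.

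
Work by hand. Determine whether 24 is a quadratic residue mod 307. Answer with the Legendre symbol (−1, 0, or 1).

Pull out 2^3: since 307 ≡ 3 (mod 8), (2/307) = -1, so (2/307)^3 = -1.
Reciprocity: 3 ≡ 3 and 307 ≡ 3 (mod 4), so (3/307) = −(307/3).
Reduce top mod 3: now compute (1/3).
Reached (1/3) = 1. Collecting the sign flips along the way, the symbol is +1.

1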